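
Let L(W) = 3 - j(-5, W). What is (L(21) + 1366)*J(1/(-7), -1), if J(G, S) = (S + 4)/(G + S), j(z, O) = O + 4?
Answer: -3528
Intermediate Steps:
j(z, O) = 4 + O
J(G, S) = (4 + S)/(G + S)
L(W) = -1 - W (L(W) = 3 - (4 + W) = 3 + (-4 - W) = -1 - W)
(L(21) + 1366)*J(1/(-7), -1) = ((-1 - 1*21) + 1366)*((4 - 1)/(1/(-7) - 1)) = ((-1 - 21) + 1366)*(3/(-⅐ - 1)) = (-22 + 1366)*(3/(-8/7)) = 1344*(-7/8*3) = 1344*(-21/8) = -3528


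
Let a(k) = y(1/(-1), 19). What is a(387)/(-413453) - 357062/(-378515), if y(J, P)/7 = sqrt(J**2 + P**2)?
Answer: 357062/378515 - 7*sqrt(362)/413453 ≈ 0.94300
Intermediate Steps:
y(J, P) = 7*sqrt(J**2 + P**2)
a(k) = 7*sqrt(362) (a(k) = 7*sqrt((1/(-1))**2 + 19**2) = 7*sqrt((-1)**2 + 361) = 7*sqrt(1 + 361) = 7*sqrt(362))
a(387)/(-413453) - 357062/(-378515) = (7*sqrt(362))/(-413453) - 357062/(-378515) = (7*sqrt(362))*(-1/413453) - 357062*(-1/378515) = -7*sqrt(362)/413453 + 357062/378515 = 357062/378515 - 7*sqrt(362)/413453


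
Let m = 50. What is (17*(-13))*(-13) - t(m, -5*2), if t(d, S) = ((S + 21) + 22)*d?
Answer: 1223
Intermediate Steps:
t(d, S) = d*(43 + S) (t(d, S) = ((21 + S) + 22)*d = (43 + S)*d = d*(43 + S))
(17*(-13))*(-13) - t(m, -5*2) = (17*(-13))*(-13) - 50*(43 - 5*2) = -221*(-13) - 50*(43 - 10) = 2873 - 50*33 = 2873 - 1*1650 = 2873 - 1650 = 1223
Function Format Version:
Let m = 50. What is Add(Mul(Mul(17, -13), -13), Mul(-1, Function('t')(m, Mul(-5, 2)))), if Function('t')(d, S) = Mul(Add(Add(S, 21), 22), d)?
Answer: 1223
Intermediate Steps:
Function('t')(d, S) = Mul(d, Add(43, S)) (Function('t')(d, S) = Mul(Add(Add(21, S), 22), d) = Mul(Add(43, S), d) = Mul(d, Add(43, S)))
Add(Mul(Mul(17, -13), -13), Mul(-1, Function('t')(m, Mul(-5, 2)))) = Add(Mul(Mul(17, -13), -13), Mul(-1, Mul(50, Add(43, Mul(-5, 2))))) = Add(Mul(-221, -13), Mul(-1, Mul(50, Add(43, -10)))) = Add(2873, Mul(-1, Mul(50, 33))) = Add(2873, Mul(-1, 1650)) = Add(2873, -1650) = 1223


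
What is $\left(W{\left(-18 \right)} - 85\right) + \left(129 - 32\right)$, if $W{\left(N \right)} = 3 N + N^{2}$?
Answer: $282$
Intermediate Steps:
$W{\left(N \right)} = N^{2} + 3 N$
$\left(W{\left(-18 \right)} - 85\right) + \left(129 - 32\right) = \left(- 18 \left(3 - 18\right) - 85\right) + \left(129 - 32\right) = \left(\left(-18\right) \left(-15\right) - 85\right) + \left(129 - 32\right) = \left(270 - 85\right) + 97 = 185 + 97 = 282$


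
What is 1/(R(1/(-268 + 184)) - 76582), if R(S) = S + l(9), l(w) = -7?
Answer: -84/6433477 ≈ -1.3057e-5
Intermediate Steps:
R(S) = -7 + S (R(S) = S - 7 = -7 + S)
1/(R(1/(-268 + 184)) - 76582) = 1/((-7 + 1/(-268 + 184)) - 76582) = 1/((-7 + 1/(-84)) - 76582) = 1/((-7 - 1/84) - 76582) = 1/(-589/84 - 76582) = 1/(-6433477/84) = -84/6433477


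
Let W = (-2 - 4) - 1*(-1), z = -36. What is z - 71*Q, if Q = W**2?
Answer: -1811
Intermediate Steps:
W = -5 (W = -6 + 1 = -5)
Q = 25 (Q = (-5)**2 = 25)
z - 71*Q = -36 - 71*25 = -36 - 1775 = -1811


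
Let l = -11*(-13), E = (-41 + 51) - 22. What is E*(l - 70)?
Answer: -876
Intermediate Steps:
E = -12 (E = 10 - 22 = -12)
l = 143
E*(l - 70) = -12*(143 - 70) = -12*73 = -876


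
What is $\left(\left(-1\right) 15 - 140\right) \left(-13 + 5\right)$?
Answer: $1240$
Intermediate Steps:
$\left(\left(-1\right) 15 - 140\right) \left(-13 + 5\right) = \left(-15 - 140\right) \left(-8\right) = \left(-155\right) \left(-8\right) = 1240$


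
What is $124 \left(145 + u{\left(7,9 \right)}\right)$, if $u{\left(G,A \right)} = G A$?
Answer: $25792$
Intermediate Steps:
$u{\left(G,A \right)} = A G$
$124 \left(145 + u{\left(7,9 \right)}\right) = 124 \left(145 + 9 \cdot 7\right) = 124 \left(145 + 63\right) = 124 \cdot 208 = 25792$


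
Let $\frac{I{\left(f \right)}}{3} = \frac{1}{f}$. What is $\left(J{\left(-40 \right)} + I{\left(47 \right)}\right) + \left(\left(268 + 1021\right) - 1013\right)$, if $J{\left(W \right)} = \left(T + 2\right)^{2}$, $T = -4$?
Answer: $\frac{13163}{47} \approx 280.06$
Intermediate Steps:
$I{\left(f \right)} = \frac{3}{f}$
$J{\left(W \right)} = 4$ ($J{\left(W \right)} = \left(-4 + 2\right)^{2} = \left(-2\right)^{2} = 4$)
$\left(J{\left(-40 \right)} + I{\left(47 \right)}\right) + \left(\left(268 + 1021\right) - 1013\right) = \left(4 + \frac{3}{47}\right) + \left(\left(268 + 1021\right) - 1013\right) = \left(4 + 3 \cdot \frac{1}{47}\right) + \left(1289 - 1013\right) = \left(4 + \frac{3}{47}\right) + 276 = \frac{191}{47} + 276 = \frac{13163}{47}$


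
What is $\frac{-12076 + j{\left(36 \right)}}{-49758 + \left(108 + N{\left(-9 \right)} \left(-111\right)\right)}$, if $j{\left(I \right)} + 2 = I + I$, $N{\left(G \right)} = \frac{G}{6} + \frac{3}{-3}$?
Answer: $\frac{276}{1135} \approx 0.24317$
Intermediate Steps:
$N{\left(G \right)} = -1 + \frac{G}{6}$ ($N{\left(G \right)} = G \frac{1}{6} + 3 \left(- \frac{1}{3}\right) = \frac{G}{6} - 1 = -1 + \frac{G}{6}$)
$j{\left(I \right)} = -2 + 2 I$ ($j{\left(I \right)} = -2 + \left(I + I\right) = -2 + 2 I$)
$\frac{-12076 + j{\left(36 \right)}}{-49758 + \left(108 + N{\left(-9 \right)} \left(-111\right)\right)} = \frac{-12076 + \left(-2 + 2 \cdot 36\right)}{-49758 + \left(108 + \left(-1 + \frac{1}{6} \left(-9\right)\right) \left(-111\right)\right)} = \frac{-12076 + \left(-2 + 72\right)}{-49758 + \left(108 + \left(-1 - \frac{3}{2}\right) \left(-111\right)\right)} = \frac{-12076 + 70}{-49758 + \left(108 - - \frac{555}{2}\right)} = - \frac{12006}{-49758 + \left(108 + \frac{555}{2}\right)} = - \frac{12006}{-49758 + \frac{771}{2}} = - \frac{12006}{- \frac{98745}{2}} = \left(-12006\right) \left(- \frac{2}{98745}\right) = \frac{276}{1135}$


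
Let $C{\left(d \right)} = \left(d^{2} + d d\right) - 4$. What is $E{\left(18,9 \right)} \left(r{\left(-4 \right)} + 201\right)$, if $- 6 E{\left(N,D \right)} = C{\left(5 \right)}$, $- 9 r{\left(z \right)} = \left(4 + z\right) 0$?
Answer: $-1541$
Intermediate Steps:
$r{\left(z \right)} = 0$ ($r{\left(z \right)} = - \frac{\left(4 + z\right) 0}{9} = \left(- \frac{1}{9}\right) 0 = 0$)
$C{\left(d \right)} = -4 + 2 d^{2}$ ($C{\left(d \right)} = \left(d^{2} + d^{2}\right) - 4 = 2 d^{2} - 4 = -4 + 2 d^{2}$)
$E{\left(N,D \right)} = - \frac{23}{3}$ ($E{\left(N,D \right)} = - \frac{-4 + 2 \cdot 5^{2}}{6} = - \frac{-4 + 2 \cdot 25}{6} = - \frac{-4 + 50}{6} = \left(- \frac{1}{6}\right) 46 = - \frac{23}{3}$)
$E{\left(18,9 \right)} \left(r{\left(-4 \right)} + 201\right) = - \frac{23 \left(0 + 201\right)}{3} = \left(- \frac{23}{3}\right) 201 = -1541$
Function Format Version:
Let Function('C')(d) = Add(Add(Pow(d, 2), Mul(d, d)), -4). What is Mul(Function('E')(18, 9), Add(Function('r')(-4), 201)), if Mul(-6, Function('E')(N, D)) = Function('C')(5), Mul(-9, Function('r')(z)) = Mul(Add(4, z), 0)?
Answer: -1541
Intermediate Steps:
Function('r')(z) = 0 (Function('r')(z) = Mul(Rational(-1, 9), Mul(Add(4, z), 0)) = Mul(Rational(-1, 9), 0) = 0)
Function('C')(d) = Add(-4, Mul(2, Pow(d, 2))) (Function('C')(d) = Add(Add(Pow(d, 2), Pow(d, 2)), -4) = Add(Mul(2, Pow(d, 2)), -4) = Add(-4, Mul(2, Pow(d, 2))))
Function('E')(N, D) = Rational(-23, 3) (Function('E')(N, D) = Mul(Rational(-1, 6), Add(-4, Mul(2, Pow(5, 2)))) = Mul(Rational(-1, 6), Add(-4, Mul(2, 25))) = Mul(Rational(-1, 6), Add(-4, 50)) = Mul(Rational(-1, 6), 46) = Rational(-23, 3))
Mul(Function('E')(18, 9), Add(Function('r')(-4), 201)) = Mul(Rational(-23, 3), Add(0, 201)) = Mul(Rational(-23, 3), 201) = -1541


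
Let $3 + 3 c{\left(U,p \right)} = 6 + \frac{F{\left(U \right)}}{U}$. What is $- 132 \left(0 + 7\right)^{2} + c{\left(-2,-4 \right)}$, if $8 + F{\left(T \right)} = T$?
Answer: $- \frac{19396}{3} \approx -6465.3$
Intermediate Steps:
$F{\left(T \right)} = -8 + T$
$c{\left(U,p \right)} = 1 + \frac{-8 + U}{3 U}$ ($c{\left(U,p \right)} = -1 + \frac{6 + \frac{-8 + U}{U}}{3} = -1 + \left(2 + \frac{-8 + U}{3 U}\right) = 1 + \frac{-8 + U}{3 U}$)
$- 132 \left(0 + 7\right)^{2} + c{\left(-2,-4 \right)} = - 132 \left(0 + 7\right)^{2} + \frac{4 \left(-2 - 2\right)}{3 \left(-2\right)} = - 132 \cdot 7^{2} + \frac{4}{3} \left(- \frac{1}{2}\right) \left(-4\right) = \left(-132\right) 49 + \frac{8}{3} = -6468 + \frac{8}{3} = - \frac{19396}{3}$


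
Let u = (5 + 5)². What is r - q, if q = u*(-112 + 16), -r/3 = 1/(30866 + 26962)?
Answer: 185049599/19276 ≈ 9600.0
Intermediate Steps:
u = 100 (u = 10² = 100)
r = -1/19276 (r = -3/(30866 + 26962) = -3/57828 = -3*1/57828 = -1/19276 ≈ -5.1878e-5)
q = -9600 (q = 100*(-112 + 16) = 100*(-96) = -9600)
r - q = -1/19276 - 1*(-9600) = -1/19276 + 9600 = 185049599/19276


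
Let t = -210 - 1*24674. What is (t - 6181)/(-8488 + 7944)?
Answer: 31065/544 ≈ 57.105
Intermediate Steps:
t = -24884 (t = -210 - 24674 = -24884)
(t - 6181)/(-8488 + 7944) = (-24884 - 6181)/(-8488 + 7944) = -31065/(-544) = -31065*(-1/544) = 31065/544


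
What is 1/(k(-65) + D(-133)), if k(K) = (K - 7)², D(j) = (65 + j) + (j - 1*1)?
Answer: 1/4982 ≈ 0.00020072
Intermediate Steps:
D(j) = 64 + 2*j (D(j) = (65 + j) + (j - 1) = (65 + j) + (-1 + j) = 64 + 2*j)
k(K) = (-7 + K)²
1/(k(-65) + D(-133)) = 1/((-7 - 65)² + (64 + 2*(-133))) = 1/((-72)² + (64 - 266)) = 1/(5184 - 202) = 1/4982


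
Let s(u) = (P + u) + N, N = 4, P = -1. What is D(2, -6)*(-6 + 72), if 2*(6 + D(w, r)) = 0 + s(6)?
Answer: -99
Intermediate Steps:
s(u) = 3 + u (s(u) = (-1 + u) + 4 = 3 + u)
D(w, r) = -3/2 (D(w, r) = -6 + (0 + (3 + 6))/2 = -6 + (0 + 9)/2 = -6 + (1/2)*9 = -6 + 9/2 = -3/2)
D(2, -6)*(-6 + 72) = -3*(-6 + 72)/2 = -3/2*66 = -99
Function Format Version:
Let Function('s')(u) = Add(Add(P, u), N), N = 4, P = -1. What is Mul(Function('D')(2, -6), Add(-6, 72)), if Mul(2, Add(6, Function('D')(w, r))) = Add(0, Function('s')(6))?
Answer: -99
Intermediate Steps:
Function('s')(u) = Add(3, u) (Function('s')(u) = Add(Add(-1, u), 4) = Add(3, u))
Function('D')(w, r) = Rational(-3, 2) (Function('D')(w, r) = Add(-6, Mul(Rational(1, 2), Add(0, Add(3, 6)))) = Add(-6, Mul(Rational(1, 2), Add(0, 9))) = Add(-6, Mul(Rational(1, 2), 9)) = Add(-6, Rational(9, 2)) = Rational(-3, 2))
Mul(Function('D')(2, -6), Add(-6, 72)) = Mul(Rational(-3, 2), Add(-6, 72)) = Mul(Rational(-3, 2), 66) = -99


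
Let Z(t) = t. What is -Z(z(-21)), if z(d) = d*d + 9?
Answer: -450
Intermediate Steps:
z(d) = 9 + d**2 (z(d) = d**2 + 9 = 9 + d**2)
-Z(z(-21)) = -(9 + (-21)**2) = -(9 + 441) = -1*450 = -450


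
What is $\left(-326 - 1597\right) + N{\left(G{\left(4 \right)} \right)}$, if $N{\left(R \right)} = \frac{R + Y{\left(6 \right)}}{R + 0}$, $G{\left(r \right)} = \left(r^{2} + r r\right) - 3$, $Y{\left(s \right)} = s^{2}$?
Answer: $- \frac{55702}{29} \approx -1920.8$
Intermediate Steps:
$G{\left(r \right)} = -3 + 2 r^{2}$ ($G{\left(r \right)} = \left(r^{2} + r^{2}\right) - 3 = 2 r^{2} - 3 = -3 + 2 r^{2}$)
$N{\left(R \right)} = \frac{36 + R}{R}$ ($N{\left(R \right)} = \frac{R + 6^{2}}{R + 0} = \frac{R + 36}{R} = \frac{36 + R}{R}$)
$\left(-326 - 1597\right) + N{\left(G{\left(4 \right)} \right)} = \left(-326 - 1597\right) + \frac{36 - \left(3 - 2 \cdot 4^{2}\right)}{-3 + 2 \cdot 4^{2}} = -1923 + \frac{36 + \left(-3 + 2 \cdot 16\right)}{-3 + 2 \cdot 16} = -1923 + \frac{36 + \left(-3 + 32\right)}{-3 + 32} = -1923 + \frac{36 + 29}{29} = -1923 + \frac{1}{29} \cdot 65 = -1923 + \frac{65}{29} = - \frac{55702}{29}$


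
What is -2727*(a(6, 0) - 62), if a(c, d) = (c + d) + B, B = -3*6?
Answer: 201798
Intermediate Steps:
B = -18
a(c, d) = -18 + c + d (a(c, d) = (c + d) - 18 = -18 + c + d)
-2727*(a(6, 0) - 62) = -2727*((-18 + 6 + 0) - 62) = -2727*(-12 - 62) = -2727*(-74) = 201798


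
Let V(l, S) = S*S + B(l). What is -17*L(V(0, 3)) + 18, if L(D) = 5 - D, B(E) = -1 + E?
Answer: 69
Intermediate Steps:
V(l, S) = -1 + l + S² (V(l, S) = S*S + (-1 + l) = S² + (-1 + l) = -1 + l + S²)
-17*L(V(0, 3)) + 18 = -17*(5 - (-1 + 0 + 3²)) + 18 = -17*(5 - (-1 + 0 + 9)) + 18 = -17*(5 - 1*8) + 18 = -17*(5 - 8) + 18 = -17*(-3) + 18 = 51 + 18 = 69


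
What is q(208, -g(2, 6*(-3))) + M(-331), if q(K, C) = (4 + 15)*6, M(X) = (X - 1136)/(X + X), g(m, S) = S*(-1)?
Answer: 76935/662 ≈ 116.22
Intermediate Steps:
g(m, S) = -S
M(X) = (-1136 + X)/(2*X) (M(X) = (-1136 + X)/((2*X)) = (-1136 + X)*(1/(2*X)) = (-1136 + X)/(2*X))
q(K, C) = 114 (q(K, C) = 19*6 = 114)
q(208, -g(2, 6*(-3))) + M(-331) = 114 + (½)*(-1136 - 331)/(-331) = 114 + (½)*(-1/331)*(-1467) = 114 + 1467/662 = 76935/662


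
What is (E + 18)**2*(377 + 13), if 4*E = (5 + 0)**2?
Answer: 1834755/8 ≈ 2.2934e+5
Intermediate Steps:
E = 25/4 (E = (5 + 0)**2/4 = (1/4)*5**2 = (1/4)*25 = 25/4 ≈ 6.2500)
(E + 18)**2*(377 + 13) = (25/4 + 18)**2*(377 + 13) = (97/4)**2*390 = (9409/16)*390 = 1834755/8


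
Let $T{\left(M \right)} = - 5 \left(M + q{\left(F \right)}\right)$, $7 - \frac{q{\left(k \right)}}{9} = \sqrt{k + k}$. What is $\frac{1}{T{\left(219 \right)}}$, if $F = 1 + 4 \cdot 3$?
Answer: $- \frac{47}{64515} - \frac{\sqrt{26}}{43010} \approx -0.00084707$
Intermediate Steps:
$F = 13$ ($F = 1 + 12 = 13$)
$q{\left(k \right)} = 63 - 9 \sqrt{2} \sqrt{k}$ ($q{\left(k \right)} = 63 - 9 \sqrt{k + k} = 63 - 9 \sqrt{2 k} = 63 - 9 \sqrt{2} \sqrt{k}$)
$T{\left(M \right)} = -315 - 5 M + 45 \sqrt{26}$ ($T{\left(M \right)} = - 5 \left(M + \left(63 - 9 \sqrt{2} \sqrt{13}\right)\right) = - 5 \left(M + \left(63 - 9 \sqrt{26}\right)\right) = - 5 \left(63 + M - 9 \sqrt{26}\right) = -315 - 5 M + 45 \sqrt{26}$)
$\frac{1}{T{\left(219 \right)}} = \frac{1}{-315 - 1095 + 45 \sqrt{26}} = \frac{1}{-1410 + 45 \sqrt{26}}$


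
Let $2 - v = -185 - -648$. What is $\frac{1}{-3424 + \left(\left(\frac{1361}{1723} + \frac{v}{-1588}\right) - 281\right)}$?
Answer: $- \frac{2736124}{10134383849} \approx -0.00026998$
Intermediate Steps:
$v = -461$ ($v = 2 - \left(-185 - -648\right) = 2 - \left(-185 + 648\right) = 2 - 463 = -461$)
$\frac{1}{-3424 + \left(\left(\frac{1361}{1723} + \frac{v}{-1588}\right) - 281\right)} = \frac{1}{-3424 + \left(\left(\frac{1361}{1723} - \frac{461}{-1588}\right) - 281\right)} = \frac{1}{-3424 + \left(\left(1361 \cdot \frac{1}{1723} - - \frac{461}{1588}\right) - 281\right)} = \frac{1}{-3424 + \left(\left(\frac{1361}{1723} + \frac{461}{1588}\right) - 281\right)} = \frac{1}{-3424 + \left(\frac{2955571}{2736124} - 281\right)} = \frac{1}{-3424 - \frac{765895273}{2736124}} = \frac{1}{- \frac{10134383849}{2736124}} = - \frac{2736124}{10134383849}$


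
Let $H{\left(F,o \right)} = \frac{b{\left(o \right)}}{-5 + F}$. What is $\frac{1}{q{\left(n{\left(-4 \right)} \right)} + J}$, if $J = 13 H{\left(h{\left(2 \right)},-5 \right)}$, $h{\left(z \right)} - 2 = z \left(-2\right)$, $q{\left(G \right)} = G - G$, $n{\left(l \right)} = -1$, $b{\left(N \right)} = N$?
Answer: $\frac{7}{65} \approx 0.10769$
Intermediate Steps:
$q{\left(G \right)} = 0$
$h{\left(z \right)} = 2 - 2 z$ ($h{\left(z \right)} = 2 + z \left(-2\right) = 2 - 2 z$)
$H{\left(F,o \right)} = \frac{o}{-5 + F}$
$J = \frac{65}{7}$ ($J = 13 \left(- \frac{5}{-5 + \left(2 - 4\right)}\right) = 13 \left(- \frac{5}{-5 - 2}\right) = 13 \left(- \frac{5}{-7}\right) = 13 \left(\left(-5\right) \left(- \frac{1}{7}\right)\right) = 13 \cdot \frac{5}{7} = \frac{65}{7} \approx 9.2857$)
$\frac{1}{q{\left(n{\left(-4 \right)} \right)} + J} = \frac{1}{0 + \frac{65}{7}} = \frac{1}{\frac{65}{7}} = \frac{7}{65}$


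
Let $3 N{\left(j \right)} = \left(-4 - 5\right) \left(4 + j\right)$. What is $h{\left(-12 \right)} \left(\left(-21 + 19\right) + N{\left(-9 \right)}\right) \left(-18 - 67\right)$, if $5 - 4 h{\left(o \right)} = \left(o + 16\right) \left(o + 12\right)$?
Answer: $- \frac{5525}{4} \approx -1381.3$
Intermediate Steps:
$h{\left(o \right)} = \frac{5}{4} - \frac{\left(12 + o\right) \left(16 + o\right)}{4}$ ($h{\left(o \right)} = \frac{5}{4} - \frac{\left(o + 16\right) \left(o + 12\right)}{4} = \frac{5}{4} - \frac{\left(16 + o\right) \left(12 + o\right)}{4} = \frac{5}{4} - \frac{\left(12 + o\right) \left(16 + o\right)}{4}$)
$N{\left(j \right)} = -12 - 3 j$ ($N{\left(j \right)} = \frac{\left(-4 - 5\right) \left(4 + j\right)}{3} = \frac{\left(-9\right) \left(4 + j\right)}{3} = \frac{-36 - 9 j}{3} = -12 - 3 j$)
$h{\left(-12 \right)} \left(\left(-21 + 19\right) + N{\left(-9 \right)}\right) \left(-18 - 67\right) = \left(- \frac{187}{4} - -84 - \frac{\left(-12\right)^{2}}{4}\right) \left(\left(-21 + 19\right) - -15\right) \left(-18 - 67\right) = \left(- \frac{187}{4} + 84 - 36\right) \left(-2 + \left(-12 + 27\right)\right) \left(-85\right) = \left(- \frac{187}{4} + 84 - 36\right) \left(-2 + 15\right) \left(-85\right) = \frac{5 \cdot 13 \left(-85\right)}{4} = \frac{5}{4} \left(-1105\right) = - \frac{5525}{4}$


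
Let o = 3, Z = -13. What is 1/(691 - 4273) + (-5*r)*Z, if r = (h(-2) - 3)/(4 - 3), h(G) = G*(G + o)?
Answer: -1164151/3582 ≈ -325.00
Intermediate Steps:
h(G) = G*(3 + G) (h(G) = G*(G + 3) = G*(3 + G))
r = -5 (r = (-2*(3 - 2) - 3)/(4 - 3) = (-2*1 - 3)/1 = (-2 - 3)*1 = -5*1 = -5)
1/(691 - 4273) + (-5*r)*Z = 1/(691 - 4273) - 5*(-5)*(-13) = 1/(-3582) + 25*(-13) = -1/3582 - 325 = -1164151/3582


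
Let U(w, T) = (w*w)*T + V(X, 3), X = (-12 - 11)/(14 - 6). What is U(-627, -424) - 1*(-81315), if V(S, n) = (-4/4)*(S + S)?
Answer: -666421501/4 ≈ -1.6661e+8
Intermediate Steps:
X = -23/8 ≈ -2.8750
V(S, n) = -2*S (V(S, n) = (-4*¼)*(2*S) = -2*S)
U(w, T) = 23/4 + T*w² (U(w, T) = (w*w)*T - 2*(-23/8) = w²*T + 23/4 = T*w² + 23/4 = 23/4 + T*w²)
U(-627, -424) - 1*(-81315) = (23/4 - 424*(-627)²) - 1*(-81315) = (23/4 - 424*393129) + 81315 = (23/4 - 166686696) + 81315 = -666746761/4 + 81315 = -666421501/4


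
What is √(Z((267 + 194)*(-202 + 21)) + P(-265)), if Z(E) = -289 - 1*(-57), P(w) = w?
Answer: I*√497 ≈ 22.293*I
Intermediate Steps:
Z(E) = -232 (Z(E) = -289 + 57 = -232)
√(Z((267 + 194)*(-202 + 21)) + P(-265)) = √(-232 - 265) = √(-497) = I*√497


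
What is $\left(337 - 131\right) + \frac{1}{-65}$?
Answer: $\frac{13389}{65} \approx 205.98$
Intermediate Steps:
$\left(337 - 131\right) + \frac{1}{-65} = 206 - \frac{1}{65} = \frac{13389}{65}$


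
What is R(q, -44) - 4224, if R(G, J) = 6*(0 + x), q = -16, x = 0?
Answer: -4224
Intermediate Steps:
R(G, J) = 0 (R(G, J) = 6*(0 + 0) = 6*0 = 0)
R(q, -44) - 4224 = 0 - 4224 = -4224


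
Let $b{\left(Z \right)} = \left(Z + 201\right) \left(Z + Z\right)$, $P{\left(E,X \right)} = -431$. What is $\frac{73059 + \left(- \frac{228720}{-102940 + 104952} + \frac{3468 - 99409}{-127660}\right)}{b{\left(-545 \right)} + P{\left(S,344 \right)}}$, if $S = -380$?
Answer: $\frac{4684084765343}{24049623186420} \approx 0.19477$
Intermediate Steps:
$b{\left(Z \right)} = 2 Z \left(201 + Z\right)$ ($b{\left(Z \right)} = \left(201 + Z\right) 2 Z = 2 Z \left(201 + Z\right)$)
$\frac{73059 + \left(- \frac{228720}{-102940 + 104952} + \frac{3468 - 99409}{-127660}\right)}{b{\left(-545 \right)} + P{\left(S,344 \right)}} = \frac{73059 + \left(- \frac{228720}{-102940 + 104952} + \frac{3468 - 99409}{-127660}\right)}{2 \left(-545\right) \left(201 - 545\right) - 431} = \frac{73059 - \left(- \frac{95941}{127660} + \frac{228720}{2012}\right)}{2 \left(-545\right) \left(-344\right) - 431} = \frac{73059 + \left(\left(-228720\right) \frac{1}{2012} + \frac{95941}{127660}\right)}{374960 - 431} = \frac{73059 + \left(- \frac{57180}{503} + \frac{95941}{127660}\right)}{374529} = \left(73059 - \frac{7251340477}{64212980}\right) \frac{1}{374529} = \frac{4684084765343}{64212980} \cdot \frac{1}{374529} = \frac{4684084765343}{24049623186420}$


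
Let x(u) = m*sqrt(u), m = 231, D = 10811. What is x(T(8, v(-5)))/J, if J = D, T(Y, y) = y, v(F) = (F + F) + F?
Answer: 231*I*sqrt(15)/10811 ≈ 0.082754*I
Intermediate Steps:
v(F) = 3*F (v(F) = 2*F + F = 3*F)
J = 10811
x(u) = 231*sqrt(u)
x(T(8, v(-5)))/J = (231*sqrt(3*(-5)))/10811 = (231*sqrt(-15))*(1/10811) = (231*(I*sqrt(15)))*(1/10811) = (231*I*sqrt(15))*(1/10811) = 231*I*sqrt(15)/10811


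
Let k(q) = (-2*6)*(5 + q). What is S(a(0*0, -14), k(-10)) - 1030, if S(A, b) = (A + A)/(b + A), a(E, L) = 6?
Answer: -11328/11 ≈ -1029.8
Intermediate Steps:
k(q) = -60 - 12*q (k(q) = -12*(5 + q) = -60 - 12*q)
S(A, b) = 2*A/(A + b) (S(A, b) = (2*A)/(A + b) = 2*A/(A + b))
S(a(0*0, -14), k(-10)) - 1030 = 2*6/(6 + (-60 - 12*(-10))) - 1030 = 2*6/(6 + (-60 + 120)) - 1030 = 2*6/(6 + 60) - 1030 = 2*6/66 - 1030 = 2*6*(1/66) - 1030 = 2/11 - 1030 = -11328/11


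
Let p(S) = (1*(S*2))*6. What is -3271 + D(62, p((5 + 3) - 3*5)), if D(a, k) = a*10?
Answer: -2651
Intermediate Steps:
p(S) = 12*S (p(S) = (1*(2*S))*6 = (2*S)*6 = 12*S)
D(a, k) = 10*a
-3271 + D(62, p((5 + 3) - 3*5)) = -3271 + 10*62 = -3271 + 620 = -2651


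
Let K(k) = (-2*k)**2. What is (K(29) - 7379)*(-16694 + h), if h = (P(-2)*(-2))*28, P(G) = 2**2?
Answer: 67925770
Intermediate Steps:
P(G) = 4
h = -224 (h = (4*(-2))*28 = -8*28 = -224)
K(k) = 4*k**2
(K(29) - 7379)*(-16694 + h) = (4*29**2 - 7379)*(-16694 - 224) = (4*841 - 7379)*(-16918) = (3364 - 7379)*(-16918) = -4015*(-16918) = 67925770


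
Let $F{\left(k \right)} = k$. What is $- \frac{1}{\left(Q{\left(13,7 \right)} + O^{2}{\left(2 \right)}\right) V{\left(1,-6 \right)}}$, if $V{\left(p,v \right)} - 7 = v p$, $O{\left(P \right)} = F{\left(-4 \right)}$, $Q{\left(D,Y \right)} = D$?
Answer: $- \frac{1}{29} \approx -0.034483$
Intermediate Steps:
$O{\left(P \right)} = -4$
$V{\left(p,v \right)} = 7 + p v$ ($V{\left(p,v \right)} = 7 + v p = 7 + p v$)
$- \frac{1}{\left(Q{\left(13,7 \right)} + O^{2}{\left(2 \right)}\right) V{\left(1,-6 \right)}} = - \frac{1}{\left(13 + \left(-4\right)^{2}\right) \left(7 + 1 \left(-6\right)\right)} = - \frac{1}{\left(13 + 16\right) \left(7 - 6\right)} = - \frac{1}{29 \cdot 1} = - \frac{1}{29}$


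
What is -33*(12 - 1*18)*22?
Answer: 4356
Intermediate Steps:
-33*(12 - 1*18)*22 = -33*(12 - 18)*22 = -33*(-6)*22 = 198*22 = 4356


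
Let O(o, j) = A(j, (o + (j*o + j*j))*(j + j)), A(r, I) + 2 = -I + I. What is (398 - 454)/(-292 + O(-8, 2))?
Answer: 4/21 ≈ 0.19048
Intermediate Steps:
A(r, I) = -2 (A(r, I) = -2 + (-I + I) = -2 + 0 = -2)
O(o, j) = -2
(398 - 454)/(-292 + O(-8, 2)) = (398 - 454)/(-292 - 2) = -56/(-294) = -56*(-1/294) = 4/21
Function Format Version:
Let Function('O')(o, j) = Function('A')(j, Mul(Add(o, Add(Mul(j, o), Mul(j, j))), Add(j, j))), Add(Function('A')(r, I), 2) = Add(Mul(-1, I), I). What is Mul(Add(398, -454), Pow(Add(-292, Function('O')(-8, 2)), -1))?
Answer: Rational(4, 21) ≈ 0.19048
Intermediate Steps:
Function('A')(r, I) = -2 (Function('A')(r, I) = Add(-2, Add(Mul(-1, I), I)) = Add(-2, 0) = -2)
Function('O')(o, j) = -2
Mul(Add(398, -454), Pow(Add(-292, Function('O')(-8, 2)), -1)) = Mul(Add(398, -454), Pow(Add(-292, -2), -1)) = Mul(-56, Pow(-294, -1)) = Mul(-56, Rational(-1, 294)) = Rational(4, 21)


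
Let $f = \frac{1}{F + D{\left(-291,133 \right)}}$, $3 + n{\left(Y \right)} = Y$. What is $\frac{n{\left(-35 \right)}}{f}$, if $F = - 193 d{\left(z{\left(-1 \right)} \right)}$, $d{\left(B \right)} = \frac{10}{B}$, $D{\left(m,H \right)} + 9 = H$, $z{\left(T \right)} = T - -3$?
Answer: $31958$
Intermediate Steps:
$z{\left(T \right)} = 3 + T$ ($z{\left(T \right)} = T + 3 = 3 + T$)
$D{\left(m,H \right)} = -9 + H$
$n{\left(Y \right)} = -3 + Y$
$F = -965$ ($F = - 193 \frac{10}{3 - 1} = - 193 \cdot \frac{10}{2} = - 193 \cdot 10 \cdot \frac{1}{2} = \left(-193\right) 5 = -965$)
$f = - \frac{1}{841}$ ($f = \frac{1}{-965 + \left(-9 + 133\right)} = \frac{1}{-965 + 124} = \frac{1}{-841} = - \frac{1}{841} \approx -0.0011891$)
$\frac{n{\left(-35 \right)}}{f} = \frac{-3 - 35}{- \frac{1}{841}} = \left(-38\right) \left(-841\right) = 31958$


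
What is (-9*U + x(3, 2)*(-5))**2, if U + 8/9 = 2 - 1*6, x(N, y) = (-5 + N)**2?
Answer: 576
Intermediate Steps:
U = -44/9 (U = -8/9 + (2 - 1*6) = -8/9 + (2 - 6) = -8/9 - 4 = -44/9 ≈ -4.8889)
(-9*U + x(3, 2)*(-5))**2 = (-9*(-44/9) + (-5 + 3)**2*(-5))**2 = (44 + (-2)**2*(-5))**2 = (44 + 4*(-5))**2 = (44 - 20)**2 = 24**2 = 576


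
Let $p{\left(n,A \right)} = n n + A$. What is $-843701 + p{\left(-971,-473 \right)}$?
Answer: $98667$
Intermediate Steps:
$p{\left(n,A \right)} = A + n^{2}$ ($p{\left(n,A \right)} = n^{2} + A = A + n^{2}$)
$-843701 + p{\left(-971,-473 \right)} = -843701 - \left(473 - \left(-971\right)^{2}\right) = -843701 + \left(-473 + 942841\right) = -843701 + 942368 = 98667$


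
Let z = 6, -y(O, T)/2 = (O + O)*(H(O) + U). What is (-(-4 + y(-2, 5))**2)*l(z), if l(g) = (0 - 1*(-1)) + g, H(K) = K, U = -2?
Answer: -9072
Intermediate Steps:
y(O, T) = -4*O*(-2 + O) (y(O, T) = -2*(O + O)*(O - 2) = -2*2*O*(-2 + O) = -4*O*(-2 + O))
l(g) = 1 + g (l(g) = (0 + 1) + g = 1 + g)
(-(-4 + y(-2, 5))**2)*l(z) = (-(-4 + 4*(-2)*(2 - 1*(-2)))**2)*(1 + 6) = -(-4 + 4*(-2)*(2 + 2))**2*7 = -(-4 + 4*(-2)*4)**2*7 = -(-4 - 32)**2*7 = -1*(-36)**2*7 = -1*1296*7 = -1296*7 = -9072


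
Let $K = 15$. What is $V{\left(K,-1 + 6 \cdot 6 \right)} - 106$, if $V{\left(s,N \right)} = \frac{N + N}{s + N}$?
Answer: $- \frac{523}{5} \approx -104.6$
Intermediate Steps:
$V{\left(s,N \right)} = \frac{2 N}{N + s}$
$V{\left(K,-1 + 6 \cdot 6 \right)} - 106 = \frac{2 \left(-1 + 6 \cdot 6\right)}{\left(-1 + 6 \cdot 6\right) + 15} - 106 = \frac{2 \left(-1 + 36\right)}{\left(-1 + 36\right) + 15} - 106 = 2 \cdot 35 \frac{1}{35 + 15} - 106 = 2 \cdot 35 \cdot \frac{1}{50} - 106 = \frac{7}{5} - 106 = - \frac{523}{5}$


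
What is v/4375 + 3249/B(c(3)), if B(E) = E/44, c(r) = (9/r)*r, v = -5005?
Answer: 1985357/125 ≈ 15883.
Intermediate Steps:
c(r) = 9
B(E) = E/44 (B(E) = E*(1/44) = E/44)
v/4375 + 3249/B(c(3)) = -5005/4375 + 3249/(((1/44)*9)) = -5005*1/4375 + 3249/(9/44) = -143/125 + 3249*(44/9) = -143/125 + 15884 = 1985357/125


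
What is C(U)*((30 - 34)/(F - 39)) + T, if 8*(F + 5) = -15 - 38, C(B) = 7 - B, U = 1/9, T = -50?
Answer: -180266/3645 ≈ -49.456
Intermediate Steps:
U = 1/9 ≈ 0.11111
F = -93/8 (F = -5 + (-15 - 38)/8 = -5 + (1/8)*(-53) = -5 - 53/8 = -93/8 ≈ -11.625)
C(U)*((30 - 34)/(F - 39)) + T = (7 - 1*1/9)*((30 - 34)/(-93/8 - 39)) - 50 = (7 - 1/9)*(-4/(-405/8)) - 50 = 62*(-4*(-8/405))/9 - 50 = (62/9)*(32/405) - 50 = 1984/3645 - 50 = -180266/3645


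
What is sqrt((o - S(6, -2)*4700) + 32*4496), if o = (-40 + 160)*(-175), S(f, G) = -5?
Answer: 2*sqrt(36593) ≈ 382.59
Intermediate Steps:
o = -21000 (o = 120*(-175) = -21000)
sqrt((o - S(6, -2)*4700) + 32*4496) = sqrt((-21000 - (-5)*4700) + 32*4496) = sqrt((-21000 - 1*(-23500)) + 143872) = sqrt((-21000 + 23500) + 143872) = sqrt(2500 + 143872) = sqrt(146372) = 2*sqrt(36593)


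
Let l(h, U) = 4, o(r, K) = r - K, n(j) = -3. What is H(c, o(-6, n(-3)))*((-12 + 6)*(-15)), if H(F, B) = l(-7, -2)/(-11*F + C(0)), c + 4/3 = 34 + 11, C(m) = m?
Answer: -1080/1441 ≈ -0.74948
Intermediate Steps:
c = 131/3 (c = -4/3 + (34 + 11) = -4/3 + 45 = 131/3 ≈ 43.667)
H(F, B) = -4/(11*F) (H(F, B) = 4/(-11*F + 0) = 4/((-11*F)) = 4*(-1/(11*F)) = -4/(11*F))
H(c, o(-6, n(-3)))*((-12 + 6)*(-15)) = (-4/(11*131/3))*((-12 + 6)*(-15)) = (-4/11*3/131)*(-6*(-15)) = -12/1441*90 = -1080/1441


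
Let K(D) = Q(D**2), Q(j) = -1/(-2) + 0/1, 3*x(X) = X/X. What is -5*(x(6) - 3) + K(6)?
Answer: 83/6 ≈ 13.833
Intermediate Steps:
x(X) = 1/3 (x(X) = (X/X)/3 = (1/3)*1 = 1/3)
Q(j) = 1/2 (Q(j) = -1*(-1/2) + 0*1 = 1/2 + 0 = 1/2)
K(D) = 1/2
-5*(x(6) - 3) + K(6) = -5*(1/3 - 3) + 1/2 = -5*(-8/3) + 1/2 = 40/3 + 1/2 = 83/6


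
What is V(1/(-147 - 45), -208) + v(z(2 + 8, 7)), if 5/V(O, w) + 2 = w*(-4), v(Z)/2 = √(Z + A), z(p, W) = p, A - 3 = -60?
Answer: 1/166 + 2*I*√47 ≈ 0.0060241 + 13.711*I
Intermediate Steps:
A = -57 (A = 3 - 60 = -57)
v(Z) = 2*√(-57 + Z) (v(Z) = 2*√(Z - 57) = 2*√(-57 + Z))
V(O, w) = 5/(-2 - 4*w) (V(O, w) = 5/(-2 + w*(-4)) = 5/(-2 - 4*w))
V(1/(-147 - 45), -208) + v(z(2 + 8, 7)) = -5/(2 + 4*(-208)) + 2*√(-57 + (2 + 8)) = -5/(2 - 832) + 2*√(-57 + 10) = -5/(-830) + 2*√(-47) = -5*(-1/830) + 2*(I*√47) = 1/166 + 2*I*√47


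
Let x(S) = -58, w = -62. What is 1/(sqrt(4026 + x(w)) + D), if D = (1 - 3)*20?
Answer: 5/296 + sqrt(62)/296 ≈ 0.043493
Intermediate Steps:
D = -40 (D = -2*20 = -40)
1/(sqrt(4026 + x(w)) + D) = 1/(sqrt(4026 - 58) - 40) = 1/(sqrt(3968) - 40) = 1/(8*sqrt(62) - 40) = 1/(-40 + 8*sqrt(62))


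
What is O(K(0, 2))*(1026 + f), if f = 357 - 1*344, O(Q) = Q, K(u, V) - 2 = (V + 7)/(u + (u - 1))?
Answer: -7273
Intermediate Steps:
K(u, V) = 2 + (7 + V)/(-1 + 2*u) (K(u, V) = 2 + (V + 7)/(u + (u - 1)) = 2 + (7 + V)/(u + (-1 + u)) = 2 + (7 + V)/(-1 + 2*u))
f = 13 (f = 357 - 344 = 13)
O(K(0, 2))*(1026 + f) = ((5 + 2 + 4*0)/(-1 + 2*0))*(1026 + 13) = ((5 + 2 + 0)/(-1 + 0))*1039 = (7/(-1))*1039 = -1*7*1039 = -7*1039 = -7273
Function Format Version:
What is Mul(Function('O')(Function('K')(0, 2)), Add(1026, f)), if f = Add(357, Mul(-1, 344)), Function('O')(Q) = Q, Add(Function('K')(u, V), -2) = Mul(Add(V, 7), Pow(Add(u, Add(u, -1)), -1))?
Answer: -7273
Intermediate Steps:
Function('K')(u, V) = Add(2, Mul(Pow(Add(-1, Mul(2, u)), -1), Add(7, V))) (Function('K')(u, V) = Add(2, Mul(Add(V, 7), Pow(Add(u, Add(u, -1)), -1))) = Add(2, Mul(Add(7, V), Pow(Add(u, Add(-1, u)), -1))) = Add(2, Mul(Add(7, V), Pow(Add(-1, Mul(2, u)), -1))) = Add(2, Mul(Pow(Add(-1, Mul(2, u)), -1), Add(7, V))))
f = 13 (f = Add(357, -344) = 13)
Mul(Function('O')(Function('K')(0, 2)), Add(1026, f)) = Mul(Mul(Pow(Add(-1, Mul(2, 0)), -1), Add(5, 2, Mul(4, 0))), Add(1026, 13)) = Mul(Mul(Pow(Add(-1, 0), -1), Add(5, 2, 0)), 1039) = Mul(Mul(Pow(-1, -1), 7), 1039) = Mul(Mul(-1, 7), 1039) = Mul(-7, 1039) = -7273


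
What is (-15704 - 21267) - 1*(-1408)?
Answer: -35563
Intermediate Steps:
(-15704 - 21267) - 1*(-1408) = -36971 + 1408 = -35563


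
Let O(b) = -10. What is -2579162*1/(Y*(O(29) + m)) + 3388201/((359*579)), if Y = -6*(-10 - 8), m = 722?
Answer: -45928014731/2663946576 ≈ -17.241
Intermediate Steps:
Y = 108 (Y = -6*(-18) = 108)
-2579162*1/(Y*(O(29) + m)) + 3388201/((359*579)) = -2579162*1/(108*(-10 + 722)) + 3388201/((359*579)) = -2579162/(712*108) + 3388201/207861 = -2579162/76896 + 3388201*(1/207861) = -2579162*1/76896 + 3388201/207861 = -1289581/38448 + 3388201/207861 = -45928014731/2663946576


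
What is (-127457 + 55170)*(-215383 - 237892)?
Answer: 32765889925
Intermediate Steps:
(-127457 + 55170)*(-215383 - 237892) = -72287*(-453275) = 32765889925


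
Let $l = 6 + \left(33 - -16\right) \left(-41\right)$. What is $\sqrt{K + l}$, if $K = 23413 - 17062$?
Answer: $2 \sqrt{1087} \approx 65.939$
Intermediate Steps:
$K = 6351$
$l = -2003$ ($l = 6 + \left(33 + 16\right) \left(-41\right) = 6 + 49 \left(-41\right) = 6 - 2009 = -2003$)
$\sqrt{K + l} = \sqrt{6351 - 2003} = \sqrt{4348} = 2 \sqrt{1087}$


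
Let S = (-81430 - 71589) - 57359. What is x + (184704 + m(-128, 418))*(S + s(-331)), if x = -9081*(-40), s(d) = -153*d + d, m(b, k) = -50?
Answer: -29556463924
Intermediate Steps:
s(d) = -152*d
x = 363240
S = -210378 (S = -153019 - 57359 = -210378)
x + (184704 + m(-128, 418))*(S + s(-331)) = 363240 + (184704 - 50)*(-210378 - 152*(-331)) = 363240 + 184654*(-210378 + 50312) = 363240 + 184654*(-160066) = 363240 - 29556827164 = -29556463924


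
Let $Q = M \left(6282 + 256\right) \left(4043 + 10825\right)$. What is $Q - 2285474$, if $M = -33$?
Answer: $-3210115946$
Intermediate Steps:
$Q = -3207830472$ ($Q = - 33 \left(6282 + 256\right) \left(4043 + 10825\right) = - 33 \cdot 6538 \cdot 14868 = \left(-33\right) 97206984 = -3207830472$)
$Q - 2285474 = -3207830472 - 2285474 = -3210115946$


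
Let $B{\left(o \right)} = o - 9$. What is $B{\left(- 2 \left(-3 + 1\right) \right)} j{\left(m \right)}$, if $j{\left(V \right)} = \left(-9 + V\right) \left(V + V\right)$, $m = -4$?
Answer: $-520$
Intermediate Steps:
$j{\left(V \right)} = 2 V \left(-9 + V\right)$ ($j{\left(V \right)} = \left(-9 + V\right) 2 V = 2 V \left(-9 + V\right)$)
$B{\left(o \right)} = -9 + o$
$B{\left(- 2 \left(-3 + 1\right) \right)} j{\left(m \right)} = \left(-9 - 2 \left(-3 + 1\right)\right) 2 \left(-4\right) \left(-9 - 4\right) = \left(-9 - -4\right) 2 \left(-4\right) \left(-13\right) = \left(-9 + 4\right) 104 = \left(-5\right) 104 = -520$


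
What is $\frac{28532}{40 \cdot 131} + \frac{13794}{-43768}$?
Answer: $\frac{73531751}{14334020} \approx 5.1299$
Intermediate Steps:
$\frac{28532}{40 \cdot 131} + \frac{13794}{-43768} = \frac{28532}{5240} + 13794 \left(- \frac{1}{43768}\right) = 28532 \cdot \frac{1}{5240} - \frac{6897}{21884} = \frac{7133}{1310} - \frac{6897}{21884} = \frac{73531751}{14334020}$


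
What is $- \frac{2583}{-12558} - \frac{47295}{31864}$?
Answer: $- \frac{12181569}{9527336} \approx -1.2786$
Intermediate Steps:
$- \frac{2583}{-12558} - \frac{47295}{31864} = \left(-2583\right) \left(- \frac{1}{12558}\right) - \frac{47295}{31864} = \frac{123}{598} - \frac{47295}{31864} = - \frac{12181569}{9527336}$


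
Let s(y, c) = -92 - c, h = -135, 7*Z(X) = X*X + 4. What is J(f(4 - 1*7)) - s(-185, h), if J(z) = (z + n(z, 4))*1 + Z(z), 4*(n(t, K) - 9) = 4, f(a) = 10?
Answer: -57/7 ≈ -8.1429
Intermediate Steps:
n(t, K) = 10 (n(t, K) = 9 + (1/4)*4 = 9 + 1 = 10)
Z(X) = 4/7 + X**2/7 (Z(X) = (X*X + 4)/7 = (X**2 + 4)/7 = (4 + X**2)/7 = 4/7 + X**2/7)
J(z) = 74/7 + z + z**2/7 (J(z) = (z + 10)*1 + (4/7 + z**2/7) = (10 + z)*1 + (4/7 + z**2/7) = (10 + z) + (4/7 + z**2/7) = 74/7 + z + z**2/7)
J(f(4 - 1*7)) - s(-185, h) = (74/7 + 10 + (1/7)*10**2) - (-92 - 1*(-135)) = (74/7 + 10 + (1/7)*100) - (-92 + 135) = (74/7 + 10 + 100/7) - 1*43 = 244/7 - 43 = -57/7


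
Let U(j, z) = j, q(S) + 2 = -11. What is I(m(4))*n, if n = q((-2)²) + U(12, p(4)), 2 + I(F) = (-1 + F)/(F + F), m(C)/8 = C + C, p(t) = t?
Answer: 193/128 ≈ 1.5078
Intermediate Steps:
m(C) = 16*C (m(C) = 8*(C + C) = 8*(2*C) = 16*C)
q(S) = -13 (q(S) = -2 - 11 = -13)
I(F) = -2 + (-1 + F)/(2*F) (I(F) = -2 + (-1 + F)/(F + F) = -2 + (-1 + F)/((2*F)) = -2 + (-1 + F)*(1/(2*F)) = -2 + (-1 + F)/(2*F))
n = -1 (n = -13 + 12 = -1)
I(m(4))*n = ((-1 - 48*4)/(2*((16*4))))*(-1) = ((½)*(-1 - 3*64)/64)*(-1) = ((½)*(1/64)*(-1 - 192))*(-1) = ((½)*(1/64)*(-193))*(-1) = -193/128*(-1) = 193/128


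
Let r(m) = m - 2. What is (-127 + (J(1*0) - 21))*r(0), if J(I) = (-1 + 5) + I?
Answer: 288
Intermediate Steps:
r(m) = -2 + m
J(I) = 4 + I
(-127 + (J(1*0) - 21))*r(0) = (-127 + ((4 + 1*0) - 21))*(-2 + 0) = (-127 + ((4 + 0) - 21))*(-2) = (-127 + (4 - 21))*(-2) = (-127 - 17)*(-2) = -144*(-2) = 288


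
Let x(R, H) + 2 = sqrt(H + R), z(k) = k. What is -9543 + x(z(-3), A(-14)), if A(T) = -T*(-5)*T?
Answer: -9545 + sqrt(977) ≈ -9513.8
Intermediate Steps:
A(T) = 5*T**2 (A(T) = -(-5*T)*T = -(-5)*T**2 = 5*T**2)
x(R, H) = -2 + sqrt(H + R)
-9543 + x(z(-3), A(-14)) = -9543 + (-2 + sqrt(5*(-14)**2 - 3)) = -9543 + (-2 + sqrt(5*196 - 3)) = -9543 + (-2 + sqrt(980 - 3)) = -9543 + (-2 + sqrt(977)) = -9545 + sqrt(977)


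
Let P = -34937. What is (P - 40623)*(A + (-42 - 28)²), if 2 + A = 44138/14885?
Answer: -1102433517216/2977 ≈ -3.7032e+8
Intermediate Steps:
A = 14368/14885 (A = -2 + 44138/14885 = 14368/14885 ≈ 0.96527)
(P - 40623)*(A + (-42 - 28)²) = (-34937 - 40623)*(14368/14885 + (-42 - 28)²) = -75560*(14368/14885 + (-70)²) = -75560*(14368/14885 + 4900) = -75560*72950868/14885 = -1102433517216/2977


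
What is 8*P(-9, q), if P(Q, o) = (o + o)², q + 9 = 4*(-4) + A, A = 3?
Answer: 15488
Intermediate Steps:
q = -22 (q = -9 + (4*(-4) + 3) = -9 + (-16 + 3) = -9 - 13 = -22)
P(Q, o) = 4*o² (P(Q, o) = (2*o)² = 4*o²)
8*P(-9, q) = 8*(4*(-22)²) = 8*(4*484) = 8*1936 = 15488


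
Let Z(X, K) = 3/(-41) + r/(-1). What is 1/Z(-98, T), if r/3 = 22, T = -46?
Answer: -41/2709 ≈ -0.015135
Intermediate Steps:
r = 66 (r = 3*22 = 66)
Z(X, K) = -2709/41 (Z(X, K) = 3/(-41) + 66/(-1) = 3*(-1/41) + 66*(-1) = -3/41 - 66 = -2709/41)
1/Z(-98, T) = 1/(-2709/41) = -41/2709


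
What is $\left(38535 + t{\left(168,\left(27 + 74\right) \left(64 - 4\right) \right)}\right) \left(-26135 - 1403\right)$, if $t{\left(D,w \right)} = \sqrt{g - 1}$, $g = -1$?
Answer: $-1061176830 - 27538 i \sqrt{2} \approx -1.0612 \cdot 10^{9} - 38945.0 i$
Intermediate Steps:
$t{\left(D,w \right)} = i \sqrt{2}$ ($t{\left(D,w \right)} = \sqrt{-1 - 1} = \sqrt{-2} = i \sqrt{2}$)
$\left(38535 + t{\left(168,\left(27 + 74\right) \left(64 - 4\right) \right)}\right) \left(-26135 - 1403\right) = \left(38535 + i \sqrt{2}\right) \left(-26135 - 1403\right) = \left(38535 + i \sqrt{2}\right) \left(-27538\right) = -1061176830 - 27538 i \sqrt{2}$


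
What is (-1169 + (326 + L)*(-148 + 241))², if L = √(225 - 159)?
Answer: 850235035 + 5421714*√66 ≈ 8.9428e+8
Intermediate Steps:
L = √66 ≈ 8.1240
(-1169 + (326 + L)*(-148 + 241))² = (-1169 + (326 + √66)*(-148 + 241))² = (-1169 + (326 + √66)*93)² = (-1169 + (30318 + 93*√66))² = (29149 + 93*√66)²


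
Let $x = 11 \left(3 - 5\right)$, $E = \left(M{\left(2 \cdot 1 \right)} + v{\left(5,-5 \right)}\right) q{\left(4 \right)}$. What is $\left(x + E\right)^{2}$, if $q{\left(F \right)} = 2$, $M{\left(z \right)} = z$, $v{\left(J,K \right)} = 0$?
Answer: $324$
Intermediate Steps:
$E = 4$ ($E = \left(2 \cdot 1 + 0\right) 2 = \left(2 + 0\right) 2 = 2 \cdot 2 = 4$)
$x = -22$ ($x = 11 \left(3 - 5\right) = 11 \left(-2\right) = -22$)
$\left(x + E\right)^{2} = \left(-22 + 4\right)^{2} = \left(-18\right)^{2} = 324$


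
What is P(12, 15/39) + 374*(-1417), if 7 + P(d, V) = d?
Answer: -529953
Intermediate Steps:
P(d, V) = -7 + d
P(12, 15/39) + 374*(-1417) = (-7 + 12) + 374*(-1417) = 5 - 529958 = -529953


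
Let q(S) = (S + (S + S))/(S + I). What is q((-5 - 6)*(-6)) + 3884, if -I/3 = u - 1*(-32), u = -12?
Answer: 3917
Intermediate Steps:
I = -60 (I = -3*(-12 - 1*(-32)) = -3*(-12 + 32) = -3*20 = -60)
q(S) = 3*S/(-60 + S) (q(S) = (S + (S + S))/(S - 60) = (S + 2*S)/(-60 + S) = (3*S)/(-60 + S) = 3*S/(-60 + S))
q((-5 - 6)*(-6)) + 3884 = 3*((-5 - 6)*(-6))/(-60 + (-5 - 6)*(-6)) + 3884 = 3*(-11*(-6))/(-60 - 11*(-6)) + 3884 = 3*66/(-60 + 66) + 3884 = 3*66/6 + 3884 = 3*66*(⅙) + 3884 = 33 + 3884 = 3917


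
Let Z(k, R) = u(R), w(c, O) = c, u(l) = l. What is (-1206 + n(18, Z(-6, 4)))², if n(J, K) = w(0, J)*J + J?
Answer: 1411344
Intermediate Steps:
Z(k, R) = R
n(J, K) = J (n(J, K) = 0*J + J = 0 + J = J)
(-1206 + n(18, Z(-6, 4)))² = (-1206 + 18)² = (-1188)² = 1411344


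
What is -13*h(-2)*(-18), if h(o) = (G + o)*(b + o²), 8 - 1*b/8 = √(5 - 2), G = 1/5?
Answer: -143208/5 + 16848*√3/5 ≈ -22805.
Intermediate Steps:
G = ⅕ (G = 1*(⅕) = ⅕ ≈ 0.20000)
b = 64 - 8*√3 (b = 64 - 8*√(5 - 2) = 64 - 8*√3 ≈ 50.144)
h(o) = (⅕ + o)*(64 + o² - 8*√3) (h(o) = (⅕ + o)*((64 - 8*√3) + o²) = (⅕ + o)*(64 + o² - 8*√3))
-13*h(-2)*(-18) = -13*(64/5 + (-2)³ - 8*√3/5 + (⅕)*(-2)² + 8*(-2)*(8 - √3))*(-18) = -13*(64/5 - 8 - 8*√3/5 + (⅕)*4 + (-128 + 16*√3))*(-18) = -13*(64/5 - 8 - 8*√3/5 + ⅘ + (-128 + 16*√3))*(-18) = -13*(-612/5 + 72*√3/5)*(-18) = (7956/5 - 936*√3/5)*(-18) = -143208/5 + 16848*√3/5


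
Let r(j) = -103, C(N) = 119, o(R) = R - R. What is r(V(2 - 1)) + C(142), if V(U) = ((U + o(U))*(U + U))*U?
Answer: 16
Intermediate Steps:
o(R) = 0
V(U) = 2*U³ (V(U) = ((U + 0)*(U + U))*U = (U*(2*U))*U = (2*U²)*U = 2*U³)
r(V(2 - 1)) + C(142) = -103 + 119 = 16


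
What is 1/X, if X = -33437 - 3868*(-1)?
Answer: -1/29569 ≈ -3.3819e-5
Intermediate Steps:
X = -29569 (X = -33437 - 1*(-3868) = -33437 + 3868 = -29569)
1/X = 1/(-29569) = -1/29569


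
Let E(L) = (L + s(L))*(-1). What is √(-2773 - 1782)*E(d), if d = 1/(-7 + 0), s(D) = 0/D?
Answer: I*√4555/7 ≈ 9.6415*I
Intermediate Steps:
s(D) = 0
d = -⅐ (d = 1/(-7) = -⅐ ≈ -0.14286)
E(L) = -L (E(L) = (L + 0)*(-1) = L*(-1) = -L)
√(-2773 - 1782)*E(d) = √(-2773 - 1782)*(-1*(-⅐)) = √(-4555)*(⅐) = (I*√4555)*(⅐) = I*√4555/7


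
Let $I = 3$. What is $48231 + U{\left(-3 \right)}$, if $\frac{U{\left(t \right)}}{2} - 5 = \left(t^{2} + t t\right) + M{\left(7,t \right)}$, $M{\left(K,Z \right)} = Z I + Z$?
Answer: $48253$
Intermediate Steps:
$M{\left(K,Z \right)} = 4 Z$ ($M{\left(K,Z \right)} = Z 3 + Z = 3 Z + Z = 4 Z$)
$U{\left(t \right)} = 10 + 4 t^{2} + 8 t$ ($U{\left(t \right)} = 10 + 2 \left(\left(t^{2} + t t\right) + 4 t\right) = 10 + 2 \left(\left(t^{2} + t^{2}\right) + 4 t\right) = 10 + 2 \left(2 t^{2} + 4 t\right) = 10 + \left(4 t^{2} + 8 t\right) = 10 + 4 t^{2} + 8 t$)
$48231 + U{\left(-3 \right)} = 48231 + \left(10 + 4 \left(-3\right)^{2} + 8 \left(-3\right)\right) = 48231 + \left(10 + 4 \cdot 9 - 24\right) = 48231 + \left(10 + 36 - 24\right) = 48231 + 22 = 48253$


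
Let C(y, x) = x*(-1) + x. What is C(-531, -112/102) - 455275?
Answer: -455275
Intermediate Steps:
C(y, x) = 0 (C(y, x) = -x + x = 0)
C(-531, -112/102) - 455275 = 0 - 455275 = -455275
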